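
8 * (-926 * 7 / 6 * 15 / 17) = -129640 / 17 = -7625.88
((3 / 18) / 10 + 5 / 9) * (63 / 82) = 721 / 1640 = 0.44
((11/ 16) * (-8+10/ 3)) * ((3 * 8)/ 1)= -77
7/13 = 0.54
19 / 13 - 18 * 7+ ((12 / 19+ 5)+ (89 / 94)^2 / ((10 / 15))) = -513157179 / 4364984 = -117.56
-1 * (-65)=65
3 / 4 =0.75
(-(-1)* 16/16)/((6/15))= 2.50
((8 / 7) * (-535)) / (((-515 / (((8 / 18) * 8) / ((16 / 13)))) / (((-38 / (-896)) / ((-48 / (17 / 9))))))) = -449293 / 78490944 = -0.01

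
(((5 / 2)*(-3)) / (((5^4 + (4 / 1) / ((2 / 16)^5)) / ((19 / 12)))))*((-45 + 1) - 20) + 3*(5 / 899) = 2658695 / 118395603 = 0.02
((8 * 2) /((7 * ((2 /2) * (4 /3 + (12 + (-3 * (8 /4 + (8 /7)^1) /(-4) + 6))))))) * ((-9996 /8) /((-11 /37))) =4438224 /10021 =442.89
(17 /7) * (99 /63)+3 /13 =2578 /637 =4.05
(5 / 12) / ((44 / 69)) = 115 / 176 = 0.65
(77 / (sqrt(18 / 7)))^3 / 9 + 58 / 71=58 / 71 + 3195731 * sqrt(14) / 972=12302.60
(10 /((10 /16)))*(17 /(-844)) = -0.32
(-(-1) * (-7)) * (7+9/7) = -58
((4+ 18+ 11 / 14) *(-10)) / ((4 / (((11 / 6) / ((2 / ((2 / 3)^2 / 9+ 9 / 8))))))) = -13351745 / 217728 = -61.32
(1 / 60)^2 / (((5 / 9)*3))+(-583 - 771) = -8123999 / 6000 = -1354.00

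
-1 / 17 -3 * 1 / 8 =-59 / 136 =-0.43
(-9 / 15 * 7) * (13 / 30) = -91 / 50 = -1.82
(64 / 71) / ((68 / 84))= 1344 / 1207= 1.11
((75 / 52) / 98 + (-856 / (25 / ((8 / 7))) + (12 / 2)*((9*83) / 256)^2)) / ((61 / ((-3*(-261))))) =4891080714633 / 31831654400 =153.65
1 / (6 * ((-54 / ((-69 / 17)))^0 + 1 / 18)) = 3 / 19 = 0.16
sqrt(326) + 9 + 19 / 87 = 802 / 87 + sqrt(326) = 27.27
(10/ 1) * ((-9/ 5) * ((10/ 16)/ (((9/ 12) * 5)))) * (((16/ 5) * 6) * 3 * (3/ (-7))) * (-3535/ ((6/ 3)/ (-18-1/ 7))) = 16623792/ 7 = 2374827.43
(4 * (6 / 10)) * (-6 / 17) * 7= -504 / 85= -5.93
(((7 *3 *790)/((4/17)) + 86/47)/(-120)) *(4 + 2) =-6627877/1880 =-3525.47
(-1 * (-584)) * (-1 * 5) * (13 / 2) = -18980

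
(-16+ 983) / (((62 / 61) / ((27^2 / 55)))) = 43001523 / 3410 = 12610.42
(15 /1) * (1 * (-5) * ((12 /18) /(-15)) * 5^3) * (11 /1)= 4583.33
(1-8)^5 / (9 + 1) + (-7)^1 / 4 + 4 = -33569 / 20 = -1678.45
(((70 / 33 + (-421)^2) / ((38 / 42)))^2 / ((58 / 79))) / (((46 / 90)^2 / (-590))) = -79110999796673715782625 / 670110221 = -118056697715514.65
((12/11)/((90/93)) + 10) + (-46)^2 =116992/55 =2127.13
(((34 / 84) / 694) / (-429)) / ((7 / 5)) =-85 / 87531444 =-0.00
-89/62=-1.44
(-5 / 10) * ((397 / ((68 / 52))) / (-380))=5161 / 12920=0.40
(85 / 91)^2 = 7225 / 8281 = 0.87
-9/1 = -9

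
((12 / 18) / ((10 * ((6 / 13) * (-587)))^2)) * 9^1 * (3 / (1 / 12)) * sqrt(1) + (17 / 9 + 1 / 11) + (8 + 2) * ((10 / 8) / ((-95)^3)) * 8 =23160287736347 / 11698823916450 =1.98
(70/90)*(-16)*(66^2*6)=-325248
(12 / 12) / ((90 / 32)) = 16 / 45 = 0.36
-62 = -62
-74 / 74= -1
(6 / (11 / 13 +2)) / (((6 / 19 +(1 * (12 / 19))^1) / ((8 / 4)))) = 494 / 111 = 4.45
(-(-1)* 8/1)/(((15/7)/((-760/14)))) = -608/3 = -202.67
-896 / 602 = -64 / 43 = -1.49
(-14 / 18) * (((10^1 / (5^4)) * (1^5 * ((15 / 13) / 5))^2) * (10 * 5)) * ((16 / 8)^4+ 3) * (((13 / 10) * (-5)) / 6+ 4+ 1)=-6251 / 2535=-2.47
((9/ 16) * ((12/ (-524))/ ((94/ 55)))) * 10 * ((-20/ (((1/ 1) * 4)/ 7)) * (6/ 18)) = 86625/ 98512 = 0.88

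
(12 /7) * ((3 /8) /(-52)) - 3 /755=-8979 /549640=-0.02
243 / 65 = 3.74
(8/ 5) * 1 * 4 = 32/ 5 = 6.40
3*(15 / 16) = 45 / 16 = 2.81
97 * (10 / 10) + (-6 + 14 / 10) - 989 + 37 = -4298 / 5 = -859.60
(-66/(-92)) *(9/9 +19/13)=528/299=1.77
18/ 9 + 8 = 10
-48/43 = -1.12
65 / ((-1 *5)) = -13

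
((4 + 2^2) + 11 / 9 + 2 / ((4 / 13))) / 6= 283 / 108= 2.62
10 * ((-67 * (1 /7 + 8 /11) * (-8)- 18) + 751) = 11993.90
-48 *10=-480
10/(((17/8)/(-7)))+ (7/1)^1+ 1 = -424/17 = -24.94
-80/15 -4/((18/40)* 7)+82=4750/63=75.40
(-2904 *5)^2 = 210830400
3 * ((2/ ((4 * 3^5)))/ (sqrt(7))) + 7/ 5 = sqrt(7)/ 1134 + 7/ 5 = 1.40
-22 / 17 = -1.29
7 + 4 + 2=13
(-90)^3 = -729000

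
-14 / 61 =-0.23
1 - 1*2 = -1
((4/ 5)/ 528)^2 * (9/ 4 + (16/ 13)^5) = 7535941/ 646940923200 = 0.00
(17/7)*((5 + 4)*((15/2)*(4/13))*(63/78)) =6885/169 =40.74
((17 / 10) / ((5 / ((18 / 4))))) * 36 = 1377 / 25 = 55.08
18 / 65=0.28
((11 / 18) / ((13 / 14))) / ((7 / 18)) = 22 / 13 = 1.69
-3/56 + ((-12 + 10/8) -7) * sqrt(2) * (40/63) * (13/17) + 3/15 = 41/280 -9230 * sqrt(2)/1071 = -12.04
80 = 80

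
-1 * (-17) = 17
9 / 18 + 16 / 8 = 5 / 2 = 2.50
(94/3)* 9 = 282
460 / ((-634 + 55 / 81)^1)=-37260 / 51299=-0.73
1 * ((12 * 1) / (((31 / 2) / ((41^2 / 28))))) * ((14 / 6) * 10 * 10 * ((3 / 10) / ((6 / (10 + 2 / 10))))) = 171462 / 31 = 5531.03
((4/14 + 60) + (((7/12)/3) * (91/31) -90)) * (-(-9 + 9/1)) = 0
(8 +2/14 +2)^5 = 107349.88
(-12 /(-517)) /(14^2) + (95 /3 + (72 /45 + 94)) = 48360742 /379995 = 127.27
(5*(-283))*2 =-2830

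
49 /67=0.73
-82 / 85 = -0.96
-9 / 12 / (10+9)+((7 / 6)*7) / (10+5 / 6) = 3529 / 4940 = 0.71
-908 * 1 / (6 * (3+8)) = -454 / 33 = -13.76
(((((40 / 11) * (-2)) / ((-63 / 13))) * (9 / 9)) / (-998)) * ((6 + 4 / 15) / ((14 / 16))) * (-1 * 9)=78208 / 806883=0.10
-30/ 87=-10/ 29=-0.34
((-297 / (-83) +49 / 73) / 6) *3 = 12874 / 6059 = 2.12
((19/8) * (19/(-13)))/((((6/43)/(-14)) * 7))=15523/312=49.75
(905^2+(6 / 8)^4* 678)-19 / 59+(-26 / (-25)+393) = 819633.24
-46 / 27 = -1.70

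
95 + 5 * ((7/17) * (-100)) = -1885/17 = -110.88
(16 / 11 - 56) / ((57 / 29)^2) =-168200 / 11913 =-14.12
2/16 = 1/8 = 0.12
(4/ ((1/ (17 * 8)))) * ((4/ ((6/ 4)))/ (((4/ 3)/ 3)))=3264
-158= -158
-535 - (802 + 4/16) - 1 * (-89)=-4993/4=-1248.25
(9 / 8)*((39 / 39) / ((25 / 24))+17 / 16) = 2.28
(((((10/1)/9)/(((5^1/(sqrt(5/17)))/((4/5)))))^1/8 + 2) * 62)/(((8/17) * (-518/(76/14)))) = -10013/3626 - 589 * sqrt(85)/326340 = -2.78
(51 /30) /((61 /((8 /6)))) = 34 /915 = 0.04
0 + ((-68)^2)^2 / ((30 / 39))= 138978944 / 5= 27795788.80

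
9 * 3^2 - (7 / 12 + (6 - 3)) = 929 / 12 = 77.42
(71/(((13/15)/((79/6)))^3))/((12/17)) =352693.35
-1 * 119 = -119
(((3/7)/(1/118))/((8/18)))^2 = 2537649/196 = 12947.19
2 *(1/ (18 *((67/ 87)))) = 29/ 201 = 0.14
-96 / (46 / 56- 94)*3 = 8064 / 2609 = 3.09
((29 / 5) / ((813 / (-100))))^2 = 336400 / 660969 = 0.51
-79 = -79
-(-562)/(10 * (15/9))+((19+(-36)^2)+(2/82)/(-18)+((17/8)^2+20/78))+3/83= 862252894127/637041600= 1353.53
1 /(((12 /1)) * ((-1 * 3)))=-1 /36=-0.03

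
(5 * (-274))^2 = 1876900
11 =11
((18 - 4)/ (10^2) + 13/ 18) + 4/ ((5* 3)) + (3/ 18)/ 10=1.15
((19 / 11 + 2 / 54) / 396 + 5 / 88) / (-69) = -14413 / 16230456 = -0.00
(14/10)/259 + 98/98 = 186/185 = 1.01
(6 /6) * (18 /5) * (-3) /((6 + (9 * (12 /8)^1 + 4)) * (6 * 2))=-9 /235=-0.04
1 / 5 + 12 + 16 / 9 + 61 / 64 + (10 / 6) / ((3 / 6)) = 52601 / 2880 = 18.26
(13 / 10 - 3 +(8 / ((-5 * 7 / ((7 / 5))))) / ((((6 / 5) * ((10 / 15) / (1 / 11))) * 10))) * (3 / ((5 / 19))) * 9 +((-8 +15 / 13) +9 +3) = -6064603 / 35750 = -169.64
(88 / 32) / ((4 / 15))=165 / 16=10.31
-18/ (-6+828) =-3/ 137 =-0.02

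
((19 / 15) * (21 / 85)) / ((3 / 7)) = 931 / 1275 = 0.73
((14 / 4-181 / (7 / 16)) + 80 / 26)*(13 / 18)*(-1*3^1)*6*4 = 148198 / 7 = 21171.14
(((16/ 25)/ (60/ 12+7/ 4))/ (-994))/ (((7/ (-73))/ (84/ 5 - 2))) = 172864/ 11741625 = 0.01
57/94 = 0.61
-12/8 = -1.50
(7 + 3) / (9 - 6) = 10 / 3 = 3.33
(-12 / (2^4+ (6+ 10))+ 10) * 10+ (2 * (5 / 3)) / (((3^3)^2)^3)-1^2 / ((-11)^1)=4926826359053 / 51139504548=96.34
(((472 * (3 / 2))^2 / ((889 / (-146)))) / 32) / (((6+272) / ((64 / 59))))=-1240416 / 123571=-10.04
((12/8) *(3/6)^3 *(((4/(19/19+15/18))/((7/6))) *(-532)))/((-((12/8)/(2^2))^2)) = 14592/11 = 1326.55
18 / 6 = 3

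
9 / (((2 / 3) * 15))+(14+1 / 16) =1197 / 80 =14.96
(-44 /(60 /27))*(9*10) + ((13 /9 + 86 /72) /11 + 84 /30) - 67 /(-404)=-88930819 /49995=-1778.79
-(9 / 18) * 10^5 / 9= -50000 / 9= -5555.56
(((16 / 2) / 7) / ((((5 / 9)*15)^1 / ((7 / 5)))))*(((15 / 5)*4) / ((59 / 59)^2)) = 288 / 125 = 2.30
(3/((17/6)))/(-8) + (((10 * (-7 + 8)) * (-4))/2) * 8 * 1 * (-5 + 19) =-152329/68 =-2240.13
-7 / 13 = -0.54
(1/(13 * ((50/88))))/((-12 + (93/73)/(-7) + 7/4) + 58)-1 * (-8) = 22989576/2872675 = 8.00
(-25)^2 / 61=625 / 61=10.25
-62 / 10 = -31 / 5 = -6.20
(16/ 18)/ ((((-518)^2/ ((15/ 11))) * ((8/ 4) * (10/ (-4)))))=-2/ 2213673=-0.00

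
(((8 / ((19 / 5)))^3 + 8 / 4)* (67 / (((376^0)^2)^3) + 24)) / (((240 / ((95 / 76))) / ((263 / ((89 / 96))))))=1523.48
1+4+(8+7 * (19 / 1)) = 146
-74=-74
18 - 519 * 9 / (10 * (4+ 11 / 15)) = -11457 / 142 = -80.68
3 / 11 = 0.27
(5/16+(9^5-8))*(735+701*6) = 291723125.06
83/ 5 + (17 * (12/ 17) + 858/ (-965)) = 26741/ 965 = 27.71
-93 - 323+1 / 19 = -7903 / 19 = -415.95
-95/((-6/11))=1045/6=174.17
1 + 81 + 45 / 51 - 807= -724.12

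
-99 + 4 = -95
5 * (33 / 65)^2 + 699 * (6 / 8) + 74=2026441 / 3380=599.54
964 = 964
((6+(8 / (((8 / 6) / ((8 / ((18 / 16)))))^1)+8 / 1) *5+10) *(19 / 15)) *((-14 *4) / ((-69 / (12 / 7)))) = 491264 / 1035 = 474.65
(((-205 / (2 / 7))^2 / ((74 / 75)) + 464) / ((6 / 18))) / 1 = 463737657 / 296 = 1566681.27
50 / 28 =25 / 14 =1.79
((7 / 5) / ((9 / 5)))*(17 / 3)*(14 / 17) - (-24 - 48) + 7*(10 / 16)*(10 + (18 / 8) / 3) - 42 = 69691 / 864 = 80.66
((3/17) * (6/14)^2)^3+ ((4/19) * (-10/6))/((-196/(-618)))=-12149622413/10982181203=-1.11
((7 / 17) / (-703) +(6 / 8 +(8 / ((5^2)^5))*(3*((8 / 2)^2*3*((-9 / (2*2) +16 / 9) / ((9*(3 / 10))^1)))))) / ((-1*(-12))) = 1889156973623 / 30250968750000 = 0.06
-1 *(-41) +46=87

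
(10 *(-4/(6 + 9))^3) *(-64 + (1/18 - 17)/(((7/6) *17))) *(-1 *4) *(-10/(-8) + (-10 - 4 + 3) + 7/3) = 263758976/722925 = 364.85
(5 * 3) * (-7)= -105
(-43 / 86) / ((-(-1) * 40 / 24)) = -3 / 10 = -0.30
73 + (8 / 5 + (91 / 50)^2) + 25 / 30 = 590593 / 7500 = 78.75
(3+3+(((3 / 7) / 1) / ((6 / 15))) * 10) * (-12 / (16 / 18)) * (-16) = 25272 / 7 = 3610.29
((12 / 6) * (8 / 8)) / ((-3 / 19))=-38 / 3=-12.67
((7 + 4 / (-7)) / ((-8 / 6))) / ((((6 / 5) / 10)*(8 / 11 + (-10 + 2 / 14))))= 12375 / 2812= 4.40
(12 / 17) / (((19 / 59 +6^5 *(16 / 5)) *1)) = 3540 / 124790863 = 0.00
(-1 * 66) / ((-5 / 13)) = 858 / 5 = 171.60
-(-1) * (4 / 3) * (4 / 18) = 8 / 27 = 0.30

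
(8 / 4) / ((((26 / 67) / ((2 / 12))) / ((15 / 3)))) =335 / 78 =4.29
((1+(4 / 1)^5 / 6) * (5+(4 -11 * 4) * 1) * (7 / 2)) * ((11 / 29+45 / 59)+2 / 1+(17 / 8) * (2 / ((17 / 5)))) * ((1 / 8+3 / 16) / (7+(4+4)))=-3792694325 / 1971072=-1924.18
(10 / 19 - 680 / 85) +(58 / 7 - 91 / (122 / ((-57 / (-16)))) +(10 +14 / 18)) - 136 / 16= 0.43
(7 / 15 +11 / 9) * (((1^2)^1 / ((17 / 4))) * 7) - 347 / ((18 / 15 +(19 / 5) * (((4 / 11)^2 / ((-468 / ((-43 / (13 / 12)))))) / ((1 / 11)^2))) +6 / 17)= -10824476281 / 221198220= -48.94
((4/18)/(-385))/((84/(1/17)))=-1/2474010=-0.00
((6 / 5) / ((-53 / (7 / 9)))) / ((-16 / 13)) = 91 / 6360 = 0.01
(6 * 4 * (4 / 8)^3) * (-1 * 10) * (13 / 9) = -130 / 3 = -43.33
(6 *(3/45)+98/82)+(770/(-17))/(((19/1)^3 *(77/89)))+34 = 850669641/23903615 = 35.59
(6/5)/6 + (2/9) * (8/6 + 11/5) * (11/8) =691/540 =1.28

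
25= 25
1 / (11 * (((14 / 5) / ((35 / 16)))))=25 / 352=0.07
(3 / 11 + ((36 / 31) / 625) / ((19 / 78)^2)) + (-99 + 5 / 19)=-7573235111 / 76938125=-98.43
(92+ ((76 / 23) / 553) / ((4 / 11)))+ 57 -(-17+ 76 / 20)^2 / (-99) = 47943136 / 317975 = 150.78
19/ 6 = 3.17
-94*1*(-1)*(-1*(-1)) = 94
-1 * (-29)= 29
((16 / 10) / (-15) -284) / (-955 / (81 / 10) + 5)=575316 / 228625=2.52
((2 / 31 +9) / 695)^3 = 0.00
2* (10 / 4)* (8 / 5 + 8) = 48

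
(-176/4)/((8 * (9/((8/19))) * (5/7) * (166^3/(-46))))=1771/488877885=0.00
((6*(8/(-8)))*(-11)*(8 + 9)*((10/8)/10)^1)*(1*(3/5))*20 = 1683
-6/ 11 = -0.55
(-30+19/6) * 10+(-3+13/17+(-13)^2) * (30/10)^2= 62860/51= 1232.55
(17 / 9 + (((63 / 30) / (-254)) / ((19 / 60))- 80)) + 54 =-524188 / 21717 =-24.14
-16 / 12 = -4 / 3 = -1.33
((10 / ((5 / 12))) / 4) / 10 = 3 / 5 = 0.60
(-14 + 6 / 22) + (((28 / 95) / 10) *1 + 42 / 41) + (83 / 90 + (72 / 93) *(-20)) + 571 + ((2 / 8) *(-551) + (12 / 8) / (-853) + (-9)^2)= 99317114984207 / 203931060300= 487.01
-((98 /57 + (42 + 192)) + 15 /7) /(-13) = 94907 /5187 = 18.30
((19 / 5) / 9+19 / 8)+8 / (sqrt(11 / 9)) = 1007 / 360+24* sqrt(11) / 11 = 10.03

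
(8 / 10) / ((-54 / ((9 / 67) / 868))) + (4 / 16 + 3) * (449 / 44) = 1272962057 / 38382960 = 33.16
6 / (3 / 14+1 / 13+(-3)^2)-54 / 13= -77118 / 21983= -3.51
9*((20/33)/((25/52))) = 624/55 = 11.35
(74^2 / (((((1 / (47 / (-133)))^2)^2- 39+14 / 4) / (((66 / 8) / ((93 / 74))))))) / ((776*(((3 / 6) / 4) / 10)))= 108755011944920 / 839987681637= 129.47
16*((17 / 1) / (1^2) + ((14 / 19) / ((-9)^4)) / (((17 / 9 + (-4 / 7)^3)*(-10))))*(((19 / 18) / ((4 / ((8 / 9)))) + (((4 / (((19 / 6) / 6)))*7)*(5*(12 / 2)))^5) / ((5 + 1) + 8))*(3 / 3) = 198418256511962592.69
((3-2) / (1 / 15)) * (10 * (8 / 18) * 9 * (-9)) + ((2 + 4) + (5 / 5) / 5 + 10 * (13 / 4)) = -53613 / 10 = -5361.30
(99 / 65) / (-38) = -99 / 2470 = -0.04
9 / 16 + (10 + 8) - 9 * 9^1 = -999 / 16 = -62.44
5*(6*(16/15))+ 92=124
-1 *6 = -6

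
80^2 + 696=7096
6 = 6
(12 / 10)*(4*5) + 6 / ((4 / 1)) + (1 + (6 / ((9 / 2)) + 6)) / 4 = 331 / 12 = 27.58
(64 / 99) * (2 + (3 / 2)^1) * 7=1568 / 99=15.84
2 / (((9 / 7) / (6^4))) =2016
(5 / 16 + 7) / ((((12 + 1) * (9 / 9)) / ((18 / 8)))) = 81 / 64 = 1.27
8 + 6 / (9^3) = 1946 / 243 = 8.01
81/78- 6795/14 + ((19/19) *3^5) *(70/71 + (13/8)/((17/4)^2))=-416167299/1867229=-222.88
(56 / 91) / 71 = 8 / 923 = 0.01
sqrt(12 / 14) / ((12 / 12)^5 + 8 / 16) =2 * sqrt(42) / 21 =0.62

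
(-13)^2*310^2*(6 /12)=8120450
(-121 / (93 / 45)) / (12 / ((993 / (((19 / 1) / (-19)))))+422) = -54615 / 393638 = -0.14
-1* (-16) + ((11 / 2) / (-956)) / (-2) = 61195 / 3824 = 16.00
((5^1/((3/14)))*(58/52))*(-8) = -208.21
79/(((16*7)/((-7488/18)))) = -2054/7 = -293.43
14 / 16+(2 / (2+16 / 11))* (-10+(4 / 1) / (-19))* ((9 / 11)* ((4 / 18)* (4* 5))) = -59553 / 2888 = -20.62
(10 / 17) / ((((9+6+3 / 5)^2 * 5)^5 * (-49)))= -15625 / 3471850633709877060096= -0.00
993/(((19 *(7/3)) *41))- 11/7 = -5590/5453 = -1.03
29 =29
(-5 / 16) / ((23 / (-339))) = 1695 / 368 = 4.61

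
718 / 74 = 359 / 37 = 9.70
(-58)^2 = 3364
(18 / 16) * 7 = 63 / 8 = 7.88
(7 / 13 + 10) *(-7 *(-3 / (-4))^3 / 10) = -25893 / 8320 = -3.11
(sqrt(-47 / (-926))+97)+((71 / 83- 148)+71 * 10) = 660.08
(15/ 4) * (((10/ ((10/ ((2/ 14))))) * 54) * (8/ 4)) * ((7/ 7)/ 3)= 135/ 7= 19.29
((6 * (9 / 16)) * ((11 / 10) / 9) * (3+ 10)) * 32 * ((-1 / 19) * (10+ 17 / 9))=-30602 / 285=-107.38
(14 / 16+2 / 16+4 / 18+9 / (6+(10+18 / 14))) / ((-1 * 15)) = -1898 / 16335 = -0.12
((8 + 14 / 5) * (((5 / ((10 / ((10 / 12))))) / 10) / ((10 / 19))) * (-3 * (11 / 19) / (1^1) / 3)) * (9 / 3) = -297 / 200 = -1.48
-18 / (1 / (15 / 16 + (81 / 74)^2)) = -421011 / 10952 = -38.44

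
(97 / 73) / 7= 97 / 511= 0.19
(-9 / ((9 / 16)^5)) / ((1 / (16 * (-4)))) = 67108864 / 6561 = 10228.45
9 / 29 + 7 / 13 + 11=4467 / 377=11.85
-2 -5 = -7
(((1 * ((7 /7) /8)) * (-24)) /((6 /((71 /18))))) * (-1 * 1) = 71 /36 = 1.97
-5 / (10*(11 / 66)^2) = -18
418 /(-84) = -209 /42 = -4.98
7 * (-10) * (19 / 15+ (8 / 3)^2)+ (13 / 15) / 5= -131911 / 225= -586.27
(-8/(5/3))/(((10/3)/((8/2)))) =-144/25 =-5.76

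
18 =18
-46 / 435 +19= 8219 / 435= 18.89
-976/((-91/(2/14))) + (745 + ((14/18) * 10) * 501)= 8873153/1911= 4643.20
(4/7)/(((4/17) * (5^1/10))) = 4.86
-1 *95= -95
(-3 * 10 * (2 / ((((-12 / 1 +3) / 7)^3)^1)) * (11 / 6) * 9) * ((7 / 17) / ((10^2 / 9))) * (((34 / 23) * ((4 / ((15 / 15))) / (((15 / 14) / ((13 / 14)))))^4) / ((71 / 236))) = 45573273281536 / 3720178125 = 12250.29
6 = 6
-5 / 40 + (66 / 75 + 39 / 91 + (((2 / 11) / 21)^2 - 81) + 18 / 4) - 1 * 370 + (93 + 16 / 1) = -3589235389 / 10672200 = -336.32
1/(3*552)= 1/1656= 0.00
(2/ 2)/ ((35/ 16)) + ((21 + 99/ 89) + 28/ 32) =584237/ 24920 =23.44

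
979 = 979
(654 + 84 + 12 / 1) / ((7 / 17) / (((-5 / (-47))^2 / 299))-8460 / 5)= 318750 / 3904337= 0.08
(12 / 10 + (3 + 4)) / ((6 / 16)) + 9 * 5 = 1003 / 15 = 66.87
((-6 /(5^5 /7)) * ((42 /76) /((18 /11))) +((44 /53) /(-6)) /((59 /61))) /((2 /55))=-1808607449 /445597500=-4.06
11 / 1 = 11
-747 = -747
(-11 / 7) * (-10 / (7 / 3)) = 330 / 49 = 6.73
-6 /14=-3 /7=-0.43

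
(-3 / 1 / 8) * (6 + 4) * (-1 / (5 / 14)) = 21 / 2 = 10.50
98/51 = 1.92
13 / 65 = 1 / 5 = 0.20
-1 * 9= -9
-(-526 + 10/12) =3151/6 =525.17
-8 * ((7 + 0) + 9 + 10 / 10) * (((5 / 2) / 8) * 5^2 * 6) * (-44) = 280500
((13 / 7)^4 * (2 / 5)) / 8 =28561 / 48020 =0.59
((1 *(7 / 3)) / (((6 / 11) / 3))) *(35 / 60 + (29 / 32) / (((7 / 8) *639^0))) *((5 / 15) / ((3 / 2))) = 4.62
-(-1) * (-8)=-8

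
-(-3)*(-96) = -288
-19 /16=-1.19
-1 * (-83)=83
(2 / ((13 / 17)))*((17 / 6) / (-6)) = -289 / 234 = -1.24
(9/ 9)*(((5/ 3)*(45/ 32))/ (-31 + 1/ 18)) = -675/ 8912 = -0.08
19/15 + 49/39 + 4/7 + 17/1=20.09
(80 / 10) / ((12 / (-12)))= -8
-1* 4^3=-64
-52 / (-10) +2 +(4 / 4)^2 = 41 / 5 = 8.20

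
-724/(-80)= 9.05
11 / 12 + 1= 23 / 12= 1.92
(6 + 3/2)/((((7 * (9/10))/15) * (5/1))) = 3.57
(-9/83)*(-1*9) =81/83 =0.98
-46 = -46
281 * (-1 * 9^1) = -2529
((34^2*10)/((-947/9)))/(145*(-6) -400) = 10404/120269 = 0.09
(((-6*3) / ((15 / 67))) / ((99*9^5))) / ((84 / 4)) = -0.00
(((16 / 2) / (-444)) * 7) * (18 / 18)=-0.13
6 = 6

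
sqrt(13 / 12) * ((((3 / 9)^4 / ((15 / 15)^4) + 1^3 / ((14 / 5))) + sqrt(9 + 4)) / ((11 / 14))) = 5.27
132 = 132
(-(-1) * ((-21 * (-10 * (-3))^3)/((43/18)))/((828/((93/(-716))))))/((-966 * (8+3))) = -313875/89577686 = -0.00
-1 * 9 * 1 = -9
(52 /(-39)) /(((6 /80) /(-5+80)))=-4000 /3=-1333.33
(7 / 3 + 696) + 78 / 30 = 10514 / 15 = 700.93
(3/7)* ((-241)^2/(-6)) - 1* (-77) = -57003/14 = -4071.64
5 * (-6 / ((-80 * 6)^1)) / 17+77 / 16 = 4.82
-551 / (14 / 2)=-551 / 7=-78.71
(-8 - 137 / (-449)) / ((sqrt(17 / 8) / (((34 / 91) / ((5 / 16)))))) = -44224 * sqrt(34) / 40859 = -6.31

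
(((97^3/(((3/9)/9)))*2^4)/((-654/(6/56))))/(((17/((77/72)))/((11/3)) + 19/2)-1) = -11926810764/2369987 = -5032.44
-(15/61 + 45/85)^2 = -646416/1075369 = -0.60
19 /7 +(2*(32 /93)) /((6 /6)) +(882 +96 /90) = 961819 /1085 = 886.47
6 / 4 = 3 / 2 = 1.50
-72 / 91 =-0.79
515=515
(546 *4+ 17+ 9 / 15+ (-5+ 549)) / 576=143 / 30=4.77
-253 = -253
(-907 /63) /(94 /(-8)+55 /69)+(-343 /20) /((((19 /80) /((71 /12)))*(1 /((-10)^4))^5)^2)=-7317740428599999999999999999999999999999999909630148 /68752089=-106436626654355186211141900000000000000000000.00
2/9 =0.22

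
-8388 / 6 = -1398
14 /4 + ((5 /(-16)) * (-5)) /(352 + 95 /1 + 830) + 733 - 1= 15027761 /20432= 735.50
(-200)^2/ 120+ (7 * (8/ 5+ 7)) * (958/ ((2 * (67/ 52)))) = 22713.36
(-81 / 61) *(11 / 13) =-891 / 793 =-1.12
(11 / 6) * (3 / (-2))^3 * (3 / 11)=-27 / 16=-1.69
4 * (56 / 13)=224 / 13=17.23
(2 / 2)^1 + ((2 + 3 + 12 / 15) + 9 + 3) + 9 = 139 / 5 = 27.80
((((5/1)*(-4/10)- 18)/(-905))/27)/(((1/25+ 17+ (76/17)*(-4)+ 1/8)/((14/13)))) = -190400/154952109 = -0.00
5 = 5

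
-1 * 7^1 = -7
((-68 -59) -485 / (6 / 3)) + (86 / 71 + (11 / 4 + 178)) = -53261 / 284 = -187.54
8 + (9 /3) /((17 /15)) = 181 /17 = 10.65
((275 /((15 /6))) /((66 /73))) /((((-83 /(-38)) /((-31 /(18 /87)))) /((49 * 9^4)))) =-222704896365 /83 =-2683191522.47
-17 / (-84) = 17 / 84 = 0.20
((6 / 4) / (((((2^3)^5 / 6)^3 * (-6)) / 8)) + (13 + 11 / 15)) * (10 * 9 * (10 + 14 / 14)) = 14948960091229131 / 1099511627776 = 13596.00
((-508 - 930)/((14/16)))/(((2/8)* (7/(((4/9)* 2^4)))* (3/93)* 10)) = -45647872/2205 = -20701.98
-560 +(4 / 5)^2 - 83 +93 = -13734 / 25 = -549.36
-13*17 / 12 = -221 / 12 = -18.42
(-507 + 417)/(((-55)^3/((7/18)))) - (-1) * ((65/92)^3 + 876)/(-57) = -22706726093563/1476918062400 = -15.37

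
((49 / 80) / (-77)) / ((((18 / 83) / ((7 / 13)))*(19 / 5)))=-4067 / 782496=-0.01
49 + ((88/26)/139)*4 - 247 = -197.90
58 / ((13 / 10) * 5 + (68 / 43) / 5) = 24940 / 2931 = 8.51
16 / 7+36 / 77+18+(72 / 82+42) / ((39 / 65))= 291128 / 3157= 92.22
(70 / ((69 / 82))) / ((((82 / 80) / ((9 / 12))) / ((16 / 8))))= 2800 / 23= 121.74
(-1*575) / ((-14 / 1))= 575 / 14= 41.07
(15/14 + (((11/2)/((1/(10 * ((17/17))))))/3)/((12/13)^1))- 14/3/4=4981/252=19.77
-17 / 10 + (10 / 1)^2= 98.30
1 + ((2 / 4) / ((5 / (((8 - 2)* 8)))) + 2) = 39 / 5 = 7.80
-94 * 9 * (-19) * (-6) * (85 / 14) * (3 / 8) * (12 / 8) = -18444915 / 56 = -329373.48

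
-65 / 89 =-0.73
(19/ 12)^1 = 19/ 12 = 1.58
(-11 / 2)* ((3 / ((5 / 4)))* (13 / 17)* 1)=-858 / 85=-10.09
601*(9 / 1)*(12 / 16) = 16227 / 4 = 4056.75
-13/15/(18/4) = -26/135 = -0.19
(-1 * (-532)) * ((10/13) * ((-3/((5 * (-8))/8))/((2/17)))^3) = 54284.87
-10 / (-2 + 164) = -5 / 81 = -0.06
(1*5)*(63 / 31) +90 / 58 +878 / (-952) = 4617619 / 427924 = 10.79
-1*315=-315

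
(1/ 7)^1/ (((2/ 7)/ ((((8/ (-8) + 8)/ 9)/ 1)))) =7/ 18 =0.39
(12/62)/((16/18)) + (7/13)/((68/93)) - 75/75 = -314/6851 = -0.05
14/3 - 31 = -79/3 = -26.33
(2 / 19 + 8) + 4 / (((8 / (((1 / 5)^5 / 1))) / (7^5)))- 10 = 94333 / 118750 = 0.79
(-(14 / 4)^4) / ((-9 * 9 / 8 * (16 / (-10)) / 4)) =-12005 / 324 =-37.05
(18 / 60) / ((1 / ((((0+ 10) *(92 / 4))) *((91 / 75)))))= 2093 / 25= 83.72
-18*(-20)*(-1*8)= -2880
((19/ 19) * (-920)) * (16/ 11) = -14720/ 11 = -1338.18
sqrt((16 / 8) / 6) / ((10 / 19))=19 * sqrt(3) / 30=1.10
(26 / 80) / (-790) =-13 / 31600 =-0.00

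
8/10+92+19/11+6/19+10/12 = 95.68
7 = 7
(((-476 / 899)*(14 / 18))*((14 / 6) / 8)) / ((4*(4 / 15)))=-29155 / 258912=-0.11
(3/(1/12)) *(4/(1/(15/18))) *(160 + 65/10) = 19980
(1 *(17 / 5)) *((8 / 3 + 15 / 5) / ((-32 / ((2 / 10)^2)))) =-289 / 12000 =-0.02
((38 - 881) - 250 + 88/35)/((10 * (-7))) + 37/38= 385249/23275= 16.55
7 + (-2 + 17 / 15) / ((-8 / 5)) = 181 / 24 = 7.54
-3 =-3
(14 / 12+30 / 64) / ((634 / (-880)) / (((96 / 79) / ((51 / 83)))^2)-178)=-15228547840 / 1659202056759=-0.01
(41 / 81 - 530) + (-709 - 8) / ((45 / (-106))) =469573 / 405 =1159.44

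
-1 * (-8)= 8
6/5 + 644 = 3226/5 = 645.20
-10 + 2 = -8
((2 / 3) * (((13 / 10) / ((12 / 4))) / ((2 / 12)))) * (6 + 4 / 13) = 164 / 15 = 10.93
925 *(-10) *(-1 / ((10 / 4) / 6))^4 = -1534464 / 5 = -306892.80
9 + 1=10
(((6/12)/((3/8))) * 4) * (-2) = -32/3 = -10.67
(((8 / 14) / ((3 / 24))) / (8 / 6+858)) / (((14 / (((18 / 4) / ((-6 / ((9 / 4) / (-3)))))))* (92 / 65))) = 1755 / 11621624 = 0.00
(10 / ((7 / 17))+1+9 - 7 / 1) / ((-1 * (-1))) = 191 / 7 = 27.29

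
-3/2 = -1.50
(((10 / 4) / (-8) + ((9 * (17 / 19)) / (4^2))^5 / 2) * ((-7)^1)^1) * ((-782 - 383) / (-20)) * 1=2509937915679257 / 20771023880192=120.84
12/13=0.92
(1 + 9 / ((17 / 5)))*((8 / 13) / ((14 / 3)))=744 / 1547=0.48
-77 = -77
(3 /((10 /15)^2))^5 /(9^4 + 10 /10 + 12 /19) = 2.14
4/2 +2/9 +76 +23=911/9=101.22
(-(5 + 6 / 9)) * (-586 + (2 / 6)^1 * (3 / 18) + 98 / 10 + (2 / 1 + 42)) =814181 / 270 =3015.49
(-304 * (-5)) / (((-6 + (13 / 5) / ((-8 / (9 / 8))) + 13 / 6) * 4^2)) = -91200 / 4031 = -22.62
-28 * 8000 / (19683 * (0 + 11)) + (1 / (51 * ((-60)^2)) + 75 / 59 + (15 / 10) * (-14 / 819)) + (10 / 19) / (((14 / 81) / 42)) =2748592363576087 / 21455658853200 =128.11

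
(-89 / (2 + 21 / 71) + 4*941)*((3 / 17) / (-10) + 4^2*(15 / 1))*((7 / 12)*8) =57802427109 / 13855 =4171954.32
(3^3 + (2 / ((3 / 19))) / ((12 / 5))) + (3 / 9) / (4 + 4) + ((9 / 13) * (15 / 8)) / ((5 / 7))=3994 / 117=34.14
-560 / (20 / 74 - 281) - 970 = -10054670 / 10387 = -968.01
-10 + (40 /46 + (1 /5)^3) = -26227 /2875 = -9.12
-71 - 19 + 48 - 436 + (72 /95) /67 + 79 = -2539563 /6365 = -398.99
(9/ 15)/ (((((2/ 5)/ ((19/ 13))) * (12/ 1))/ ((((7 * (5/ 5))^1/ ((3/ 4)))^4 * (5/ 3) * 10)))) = 72990400/ 3159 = 23105.54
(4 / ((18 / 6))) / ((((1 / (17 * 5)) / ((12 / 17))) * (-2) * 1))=-40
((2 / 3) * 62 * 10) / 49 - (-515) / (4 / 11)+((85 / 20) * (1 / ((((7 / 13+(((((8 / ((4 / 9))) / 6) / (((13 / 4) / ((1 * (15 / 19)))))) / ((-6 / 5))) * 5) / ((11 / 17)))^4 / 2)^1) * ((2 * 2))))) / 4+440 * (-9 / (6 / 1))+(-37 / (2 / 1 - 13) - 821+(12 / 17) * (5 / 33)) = -68582240276659167271109 / 1297867432036032586848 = -52.84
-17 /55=-0.31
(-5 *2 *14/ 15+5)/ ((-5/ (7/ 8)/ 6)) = 91/ 20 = 4.55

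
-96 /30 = -16 /5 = -3.20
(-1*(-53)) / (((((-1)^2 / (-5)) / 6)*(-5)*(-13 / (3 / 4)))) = -477 / 26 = -18.35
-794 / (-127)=794 / 127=6.25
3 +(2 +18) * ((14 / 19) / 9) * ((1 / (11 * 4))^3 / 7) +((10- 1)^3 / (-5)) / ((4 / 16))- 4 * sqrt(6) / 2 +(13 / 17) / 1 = -89678435191 / 154768680- 2 * sqrt(6) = -584.33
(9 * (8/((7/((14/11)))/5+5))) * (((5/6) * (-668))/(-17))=400800/1037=386.50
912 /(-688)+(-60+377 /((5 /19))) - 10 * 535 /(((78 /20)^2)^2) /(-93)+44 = 65478209055692 /46257252795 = 1415.52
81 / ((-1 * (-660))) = 27 / 220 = 0.12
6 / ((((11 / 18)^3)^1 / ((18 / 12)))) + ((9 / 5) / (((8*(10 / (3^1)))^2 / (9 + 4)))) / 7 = 11758713543 / 298144000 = 39.44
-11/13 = -0.85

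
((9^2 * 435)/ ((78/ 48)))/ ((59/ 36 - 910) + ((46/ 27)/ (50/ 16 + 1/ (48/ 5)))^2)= -2194182108000/ 91891890233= -23.88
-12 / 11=-1.09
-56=-56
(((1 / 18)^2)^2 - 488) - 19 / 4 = -51726923 / 104976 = -492.75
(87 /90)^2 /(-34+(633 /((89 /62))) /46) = -1721527 /44977500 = -0.04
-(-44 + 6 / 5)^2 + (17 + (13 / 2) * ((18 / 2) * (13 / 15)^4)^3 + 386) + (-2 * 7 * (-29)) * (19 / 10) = 68854715967253 / 355957031250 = 193.44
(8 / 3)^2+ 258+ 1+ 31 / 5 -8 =11894 / 45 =264.31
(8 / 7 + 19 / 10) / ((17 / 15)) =639 / 238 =2.68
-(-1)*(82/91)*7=6.31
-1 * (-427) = 427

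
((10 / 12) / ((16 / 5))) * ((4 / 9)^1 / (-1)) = -25 / 216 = -0.12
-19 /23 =-0.83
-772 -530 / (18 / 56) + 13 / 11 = -239551 / 99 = -2419.71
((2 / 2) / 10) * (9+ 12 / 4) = 1.20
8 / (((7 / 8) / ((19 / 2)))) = 608 / 7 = 86.86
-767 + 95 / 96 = -73537 / 96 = -766.01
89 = 89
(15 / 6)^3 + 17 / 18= 1193 / 72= 16.57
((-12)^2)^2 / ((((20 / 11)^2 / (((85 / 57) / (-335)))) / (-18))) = 15995232 / 31825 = 502.60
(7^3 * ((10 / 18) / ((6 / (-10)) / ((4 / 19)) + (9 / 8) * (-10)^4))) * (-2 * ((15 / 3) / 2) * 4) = -686000 / 2024487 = -0.34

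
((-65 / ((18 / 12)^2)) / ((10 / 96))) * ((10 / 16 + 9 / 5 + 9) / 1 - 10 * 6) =13471.47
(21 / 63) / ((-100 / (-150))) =1 / 2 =0.50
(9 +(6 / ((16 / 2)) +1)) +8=18.75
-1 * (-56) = 56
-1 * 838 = -838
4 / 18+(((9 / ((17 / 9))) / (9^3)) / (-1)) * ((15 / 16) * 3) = 499 / 2448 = 0.20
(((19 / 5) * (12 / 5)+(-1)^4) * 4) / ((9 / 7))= 7084 / 225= 31.48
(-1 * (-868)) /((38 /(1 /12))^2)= 217 /51984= 0.00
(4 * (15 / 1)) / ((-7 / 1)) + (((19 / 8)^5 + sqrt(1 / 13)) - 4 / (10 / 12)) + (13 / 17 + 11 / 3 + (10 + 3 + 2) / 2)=sqrt(13) / 13 + 4335606571 / 58490880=74.40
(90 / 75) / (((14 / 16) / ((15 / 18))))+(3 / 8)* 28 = 11.64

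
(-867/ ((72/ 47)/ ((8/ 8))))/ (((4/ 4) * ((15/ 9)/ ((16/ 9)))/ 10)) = -54332/ 9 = -6036.89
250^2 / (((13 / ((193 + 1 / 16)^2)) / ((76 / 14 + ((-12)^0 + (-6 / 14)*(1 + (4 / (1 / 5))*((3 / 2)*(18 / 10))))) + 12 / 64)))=-283126687171875 / 93184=-3038361598.26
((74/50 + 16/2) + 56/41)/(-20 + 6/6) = -11117/19475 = -0.57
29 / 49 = 0.59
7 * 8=56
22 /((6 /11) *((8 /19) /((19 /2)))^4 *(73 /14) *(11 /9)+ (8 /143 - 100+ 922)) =561018037933353 /20963100924143149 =0.03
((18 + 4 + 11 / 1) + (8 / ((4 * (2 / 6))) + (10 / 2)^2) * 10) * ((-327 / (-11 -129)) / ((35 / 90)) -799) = -2719969 / 10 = -271996.90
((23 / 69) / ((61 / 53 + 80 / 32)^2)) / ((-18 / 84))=-157304 / 1347921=-0.12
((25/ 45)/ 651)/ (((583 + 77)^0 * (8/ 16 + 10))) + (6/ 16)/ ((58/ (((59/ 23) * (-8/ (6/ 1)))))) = -7232621/ 328268052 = -0.02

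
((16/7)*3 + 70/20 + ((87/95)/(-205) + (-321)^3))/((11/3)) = -27054637421979/2999150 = -9020768.36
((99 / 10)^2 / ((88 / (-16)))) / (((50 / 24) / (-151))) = 807246 / 625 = 1291.59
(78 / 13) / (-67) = -6 / 67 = -0.09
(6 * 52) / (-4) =-78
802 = 802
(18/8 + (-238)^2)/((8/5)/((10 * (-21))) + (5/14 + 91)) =118957125/191834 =620.10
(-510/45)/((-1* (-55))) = -34/165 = -0.21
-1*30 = -30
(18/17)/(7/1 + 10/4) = 36/323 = 0.11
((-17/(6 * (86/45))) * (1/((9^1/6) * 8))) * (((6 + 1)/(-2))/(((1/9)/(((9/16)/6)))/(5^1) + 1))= 80325/229792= 0.35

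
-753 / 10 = -75.30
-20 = -20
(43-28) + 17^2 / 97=1744 / 97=17.98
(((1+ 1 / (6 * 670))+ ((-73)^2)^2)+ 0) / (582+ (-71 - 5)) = 114160932841 / 2034120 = 56123.01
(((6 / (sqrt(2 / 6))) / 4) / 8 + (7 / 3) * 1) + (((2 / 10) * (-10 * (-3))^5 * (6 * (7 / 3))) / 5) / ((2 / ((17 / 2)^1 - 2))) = 3 * sqrt(3) / 16 + 132678007 / 3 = 44226002.66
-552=-552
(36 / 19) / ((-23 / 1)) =-36 / 437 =-0.08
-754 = -754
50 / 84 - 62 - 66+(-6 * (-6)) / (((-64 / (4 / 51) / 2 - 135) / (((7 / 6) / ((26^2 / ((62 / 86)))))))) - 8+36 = -2745747391 / 27621867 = -99.40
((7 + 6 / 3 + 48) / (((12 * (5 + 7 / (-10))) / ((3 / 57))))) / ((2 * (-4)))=-5 / 688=-0.01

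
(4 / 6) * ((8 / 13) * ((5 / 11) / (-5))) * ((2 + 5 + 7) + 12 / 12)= -0.56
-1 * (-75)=75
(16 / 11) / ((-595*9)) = -16 / 58905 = -0.00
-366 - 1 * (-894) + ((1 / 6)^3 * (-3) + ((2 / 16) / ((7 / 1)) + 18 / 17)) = 2266505 / 4284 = 529.06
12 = 12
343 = 343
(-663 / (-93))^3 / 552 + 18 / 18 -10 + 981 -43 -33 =14745184133 / 16444632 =896.66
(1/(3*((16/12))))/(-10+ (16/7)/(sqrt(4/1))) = -7/248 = -0.03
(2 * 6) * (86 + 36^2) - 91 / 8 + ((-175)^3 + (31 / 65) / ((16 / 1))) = -5556514439 / 1040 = -5342802.35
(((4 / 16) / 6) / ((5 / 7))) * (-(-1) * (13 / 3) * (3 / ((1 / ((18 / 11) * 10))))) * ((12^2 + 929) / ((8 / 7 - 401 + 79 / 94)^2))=63413855778 / 758274855899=0.08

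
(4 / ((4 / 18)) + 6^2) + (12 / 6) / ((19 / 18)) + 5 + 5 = 1252 / 19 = 65.89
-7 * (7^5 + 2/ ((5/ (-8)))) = -117626.60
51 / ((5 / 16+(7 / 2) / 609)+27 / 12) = 70992 / 3575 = 19.86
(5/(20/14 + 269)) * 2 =0.04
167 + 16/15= 2521/15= 168.07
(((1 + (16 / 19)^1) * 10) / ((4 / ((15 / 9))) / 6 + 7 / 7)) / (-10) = -25 / 19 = -1.32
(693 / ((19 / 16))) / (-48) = -231 / 19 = -12.16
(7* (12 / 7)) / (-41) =-12 / 41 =-0.29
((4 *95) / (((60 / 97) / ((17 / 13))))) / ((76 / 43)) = 70907 / 156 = 454.53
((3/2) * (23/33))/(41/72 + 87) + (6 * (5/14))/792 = 170629/11651640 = 0.01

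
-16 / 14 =-8 / 7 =-1.14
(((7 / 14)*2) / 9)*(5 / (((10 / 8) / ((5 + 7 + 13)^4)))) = 1562500 / 9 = 173611.11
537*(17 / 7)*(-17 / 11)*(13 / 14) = -2017509 / 1078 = -1871.53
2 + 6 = 8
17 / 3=5.67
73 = 73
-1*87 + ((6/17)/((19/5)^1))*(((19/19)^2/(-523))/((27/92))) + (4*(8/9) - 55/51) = -128506204/1520361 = -84.52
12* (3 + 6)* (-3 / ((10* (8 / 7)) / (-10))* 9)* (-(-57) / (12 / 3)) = 290871 / 8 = 36358.88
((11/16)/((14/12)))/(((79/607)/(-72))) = -180279/553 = -326.00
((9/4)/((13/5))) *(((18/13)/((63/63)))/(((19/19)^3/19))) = 7695/338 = 22.77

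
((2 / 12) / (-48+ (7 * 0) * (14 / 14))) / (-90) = 0.00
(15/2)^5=759375/32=23730.47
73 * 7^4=175273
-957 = -957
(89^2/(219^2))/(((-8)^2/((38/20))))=150499/30695040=0.00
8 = 8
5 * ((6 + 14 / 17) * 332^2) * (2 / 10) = 12785984 / 17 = 752116.71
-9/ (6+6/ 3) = -1.12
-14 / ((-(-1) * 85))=-14 / 85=-0.16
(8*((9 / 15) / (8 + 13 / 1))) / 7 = 8 / 245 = 0.03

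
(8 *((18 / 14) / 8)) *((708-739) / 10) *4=-15.94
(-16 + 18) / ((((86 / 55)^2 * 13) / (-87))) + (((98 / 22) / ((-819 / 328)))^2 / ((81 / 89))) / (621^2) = -1047432084655988123 / 191334030384241602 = -5.47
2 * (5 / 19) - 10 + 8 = -28 / 19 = -1.47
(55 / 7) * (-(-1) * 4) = 220 / 7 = 31.43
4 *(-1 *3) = -12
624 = 624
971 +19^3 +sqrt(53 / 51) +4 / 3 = sqrt(2703) / 51 +23494 / 3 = 7832.35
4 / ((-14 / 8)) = -16 / 7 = -2.29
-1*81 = -81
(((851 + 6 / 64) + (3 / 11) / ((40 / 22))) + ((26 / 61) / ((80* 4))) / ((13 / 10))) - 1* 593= 2520469 / 9760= 258.24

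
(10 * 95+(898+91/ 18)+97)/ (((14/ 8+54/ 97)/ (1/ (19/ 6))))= 13619188/ 51015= 266.96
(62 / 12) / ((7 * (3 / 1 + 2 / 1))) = 31 / 210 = 0.15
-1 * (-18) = 18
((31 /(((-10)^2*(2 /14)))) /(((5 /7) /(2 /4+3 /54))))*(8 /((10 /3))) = 1519 /375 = 4.05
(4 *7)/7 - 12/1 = -8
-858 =-858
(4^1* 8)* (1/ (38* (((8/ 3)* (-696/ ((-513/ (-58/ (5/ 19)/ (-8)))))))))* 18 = 2430/ 15979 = 0.15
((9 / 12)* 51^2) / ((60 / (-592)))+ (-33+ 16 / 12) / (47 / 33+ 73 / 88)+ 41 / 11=-126041798 / 6545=-19257.72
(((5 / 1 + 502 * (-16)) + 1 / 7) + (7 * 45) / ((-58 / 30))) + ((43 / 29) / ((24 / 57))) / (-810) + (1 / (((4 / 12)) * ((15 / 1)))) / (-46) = -247783287161 / 30255120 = -8189.80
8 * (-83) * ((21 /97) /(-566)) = 6972 /27451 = 0.25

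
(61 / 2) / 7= 61 / 14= 4.36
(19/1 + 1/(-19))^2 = 129600/361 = 359.00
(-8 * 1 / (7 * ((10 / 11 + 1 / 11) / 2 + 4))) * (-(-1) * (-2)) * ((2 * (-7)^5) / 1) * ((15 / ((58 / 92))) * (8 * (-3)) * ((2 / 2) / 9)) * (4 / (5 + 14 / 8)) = 4523868160 / 7047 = 641956.60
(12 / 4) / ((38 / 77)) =231 / 38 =6.08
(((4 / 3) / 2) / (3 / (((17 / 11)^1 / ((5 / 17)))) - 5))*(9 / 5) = -867 / 3200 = -0.27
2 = 2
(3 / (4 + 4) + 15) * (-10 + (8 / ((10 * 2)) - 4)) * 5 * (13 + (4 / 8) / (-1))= -52275 / 4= -13068.75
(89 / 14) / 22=89 / 308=0.29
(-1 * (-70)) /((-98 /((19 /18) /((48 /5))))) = -475 /6048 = -0.08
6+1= 7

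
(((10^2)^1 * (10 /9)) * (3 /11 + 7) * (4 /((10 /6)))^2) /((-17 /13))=-665600 /187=-3559.36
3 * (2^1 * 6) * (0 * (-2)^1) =0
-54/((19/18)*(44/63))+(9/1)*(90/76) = -1377/22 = -62.59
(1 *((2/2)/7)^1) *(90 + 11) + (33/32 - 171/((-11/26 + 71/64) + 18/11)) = -276945217/4761568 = -58.16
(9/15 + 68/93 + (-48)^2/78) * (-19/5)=-3545533/30225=-117.30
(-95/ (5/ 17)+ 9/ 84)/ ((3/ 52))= -117533/ 21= -5596.81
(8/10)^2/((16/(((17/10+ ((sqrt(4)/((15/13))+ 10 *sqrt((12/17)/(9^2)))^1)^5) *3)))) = 7592458304 *sqrt(51)/6715456875+ 273797574827/32918906250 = 16.39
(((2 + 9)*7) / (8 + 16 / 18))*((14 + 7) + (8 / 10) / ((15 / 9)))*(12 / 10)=1116423 / 5000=223.28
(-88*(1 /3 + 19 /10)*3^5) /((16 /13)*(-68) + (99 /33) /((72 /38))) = 37250928 /64045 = 581.64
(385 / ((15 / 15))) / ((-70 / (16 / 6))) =-44 / 3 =-14.67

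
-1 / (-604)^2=-1 / 364816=-0.00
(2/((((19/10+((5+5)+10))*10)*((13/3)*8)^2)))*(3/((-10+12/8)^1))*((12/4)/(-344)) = 27/1154348416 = 0.00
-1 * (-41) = 41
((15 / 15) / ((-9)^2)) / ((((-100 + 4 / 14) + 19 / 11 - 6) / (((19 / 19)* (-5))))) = 385 / 648567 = 0.00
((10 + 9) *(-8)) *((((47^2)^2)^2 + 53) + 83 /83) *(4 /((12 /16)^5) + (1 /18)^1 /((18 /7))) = -14843717992108852850 /243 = -61085259226785402.67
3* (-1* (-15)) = 45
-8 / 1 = -8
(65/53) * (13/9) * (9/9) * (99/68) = 9295/3604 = 2.58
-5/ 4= -1.25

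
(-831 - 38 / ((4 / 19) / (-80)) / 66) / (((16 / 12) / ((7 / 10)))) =-141421 / 440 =-321.41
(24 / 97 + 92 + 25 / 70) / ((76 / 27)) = 3395439 / 103208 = 32.90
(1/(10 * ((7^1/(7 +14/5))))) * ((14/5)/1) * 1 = 49/125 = 0.39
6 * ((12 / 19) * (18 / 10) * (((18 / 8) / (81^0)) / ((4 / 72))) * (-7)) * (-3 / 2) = 275562 / 95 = 2900.65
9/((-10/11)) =-99/10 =-9.90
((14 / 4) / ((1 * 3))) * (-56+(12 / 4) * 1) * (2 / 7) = -53 / 3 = -17.67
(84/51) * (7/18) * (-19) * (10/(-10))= 1862/153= 12.17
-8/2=-4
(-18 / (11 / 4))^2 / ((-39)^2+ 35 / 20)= 20736 / 737011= 0.03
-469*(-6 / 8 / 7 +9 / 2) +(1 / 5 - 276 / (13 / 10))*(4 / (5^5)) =-1674173717 / 812500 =-2060.52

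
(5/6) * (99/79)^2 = 16335/12482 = 1.31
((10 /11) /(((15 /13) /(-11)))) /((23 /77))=-2002 /69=-29.01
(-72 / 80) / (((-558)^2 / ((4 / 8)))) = -1 / 691920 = -0.00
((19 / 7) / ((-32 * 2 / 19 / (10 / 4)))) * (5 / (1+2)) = -3.36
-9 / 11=-0.82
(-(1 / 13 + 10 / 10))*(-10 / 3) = 140 / 39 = 3.59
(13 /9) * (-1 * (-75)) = 325 /3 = 108.33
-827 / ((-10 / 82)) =33907 / 5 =6781.40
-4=-4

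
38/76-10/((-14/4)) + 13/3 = 323/42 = 7.69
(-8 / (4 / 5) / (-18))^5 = 3125 / 59049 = 0.05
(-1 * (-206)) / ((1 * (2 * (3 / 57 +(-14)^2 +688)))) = 1957 / 16797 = 0.12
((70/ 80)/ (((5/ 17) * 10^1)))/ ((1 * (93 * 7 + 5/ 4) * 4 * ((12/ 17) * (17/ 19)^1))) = 2261/ 12523200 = 0.00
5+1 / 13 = 66 / 13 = 5.08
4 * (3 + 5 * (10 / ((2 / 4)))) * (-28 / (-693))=1648 / 99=16.65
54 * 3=162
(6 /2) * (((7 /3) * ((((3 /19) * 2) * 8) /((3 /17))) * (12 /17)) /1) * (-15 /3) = -6720 /19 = -353.68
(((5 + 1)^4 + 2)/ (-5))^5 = -3684456744903968/ 3125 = -1179026158369.27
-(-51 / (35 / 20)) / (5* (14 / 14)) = 5.83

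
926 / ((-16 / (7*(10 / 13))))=-16205 / 52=-311.63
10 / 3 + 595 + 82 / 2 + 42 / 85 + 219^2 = 12393211 / 255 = 48600.83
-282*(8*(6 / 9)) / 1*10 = -15040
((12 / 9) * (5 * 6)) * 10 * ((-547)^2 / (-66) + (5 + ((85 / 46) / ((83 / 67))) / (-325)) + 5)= -1481819610080 / 818961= -1809389.71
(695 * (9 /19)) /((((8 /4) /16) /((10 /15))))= 33360 /19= 1755.79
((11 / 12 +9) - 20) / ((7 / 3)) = -121 / 28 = -4.32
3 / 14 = 0.21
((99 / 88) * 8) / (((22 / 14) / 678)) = 42714 / 11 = 3883.09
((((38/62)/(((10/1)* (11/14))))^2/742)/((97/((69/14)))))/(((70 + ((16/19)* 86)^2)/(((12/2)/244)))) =26976447/13993006797405825200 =0.00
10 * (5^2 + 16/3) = 910/3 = 303.33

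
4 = 4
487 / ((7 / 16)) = 7792 / 7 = 1113.14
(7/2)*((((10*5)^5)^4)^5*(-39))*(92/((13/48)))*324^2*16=-6143683020698156811664509147768997721072992135304957628250122070312500000000000000000000000000000000000000000000000000000000000000000000000000000000000000000000000000000000000000000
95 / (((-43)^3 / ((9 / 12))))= -285 / 318028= -0.00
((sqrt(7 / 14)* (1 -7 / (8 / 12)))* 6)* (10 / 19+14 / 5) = -474* sqrt(2) / 5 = -134.07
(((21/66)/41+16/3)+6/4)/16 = 0.43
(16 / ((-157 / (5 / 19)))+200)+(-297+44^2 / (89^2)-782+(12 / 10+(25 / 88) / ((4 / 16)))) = -2277986445639 / 2599117730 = -876.45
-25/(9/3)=-25/3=-8.33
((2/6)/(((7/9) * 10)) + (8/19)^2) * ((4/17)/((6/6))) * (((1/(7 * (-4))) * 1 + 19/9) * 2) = 2909449/13532085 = 0.22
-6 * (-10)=60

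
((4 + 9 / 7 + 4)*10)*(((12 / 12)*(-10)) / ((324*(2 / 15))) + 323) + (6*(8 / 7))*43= 11440631 / 378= 30266.22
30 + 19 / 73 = 2209 / 73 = 30.26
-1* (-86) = 86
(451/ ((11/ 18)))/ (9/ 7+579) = 861/ 677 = 1.27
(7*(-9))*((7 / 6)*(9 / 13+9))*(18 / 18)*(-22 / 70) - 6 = 14163 / 65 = 217.89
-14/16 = -7/8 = -0.88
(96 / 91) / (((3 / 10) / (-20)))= -6400 / 91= -70.33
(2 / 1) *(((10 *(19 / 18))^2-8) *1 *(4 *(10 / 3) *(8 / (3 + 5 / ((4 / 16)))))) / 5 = 1072256 / 5589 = 191.85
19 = 19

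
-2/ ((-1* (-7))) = -2/ 7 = -0.29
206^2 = 42436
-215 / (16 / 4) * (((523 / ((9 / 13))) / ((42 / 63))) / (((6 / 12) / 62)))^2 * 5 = -47755339213075 / 9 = -5306148801452.78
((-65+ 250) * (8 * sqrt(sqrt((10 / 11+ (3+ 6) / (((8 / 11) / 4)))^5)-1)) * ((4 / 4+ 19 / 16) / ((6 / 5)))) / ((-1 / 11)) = -32375 * sqrt(-234256+ 27057382 * sqrt(24398)) / 528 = -3986073.12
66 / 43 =1.53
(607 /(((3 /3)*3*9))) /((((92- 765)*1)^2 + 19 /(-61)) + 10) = 37027 /745990020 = 0.00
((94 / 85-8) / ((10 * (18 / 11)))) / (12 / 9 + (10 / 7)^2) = -0.12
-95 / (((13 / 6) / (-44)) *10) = 2508 / 13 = 192.92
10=10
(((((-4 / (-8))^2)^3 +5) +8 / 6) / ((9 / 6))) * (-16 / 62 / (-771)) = 1219 / 860436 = 0.00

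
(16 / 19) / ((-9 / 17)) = -272 / 171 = -1.59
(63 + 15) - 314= -236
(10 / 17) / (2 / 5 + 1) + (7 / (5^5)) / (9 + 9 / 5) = 1688333 / 4016250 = 0.42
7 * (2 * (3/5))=42/5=8.40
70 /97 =0.72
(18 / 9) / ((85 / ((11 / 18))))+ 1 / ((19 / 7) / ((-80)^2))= 34272209 / 14535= 2357.91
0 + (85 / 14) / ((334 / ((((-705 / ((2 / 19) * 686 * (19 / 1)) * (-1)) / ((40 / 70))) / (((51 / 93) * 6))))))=36425 / 7331968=0.00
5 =5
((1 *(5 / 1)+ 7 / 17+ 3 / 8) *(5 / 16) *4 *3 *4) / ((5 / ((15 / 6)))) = 11805 / 272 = 43.40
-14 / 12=-7 / 6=-1.17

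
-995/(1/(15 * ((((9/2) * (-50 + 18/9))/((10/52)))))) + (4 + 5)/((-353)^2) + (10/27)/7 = 394805006147551/23551101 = 16763760.05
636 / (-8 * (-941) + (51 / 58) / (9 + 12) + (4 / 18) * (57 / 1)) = 774648 / 9184583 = 0.08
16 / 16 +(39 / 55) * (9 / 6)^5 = 11237 / 1760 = 6.38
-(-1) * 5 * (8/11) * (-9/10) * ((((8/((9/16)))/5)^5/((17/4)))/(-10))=274877906944/19170421875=14.34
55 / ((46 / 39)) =2145 / 46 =46.63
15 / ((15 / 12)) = 12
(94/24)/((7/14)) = 47/6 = 7.83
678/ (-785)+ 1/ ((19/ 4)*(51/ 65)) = -452882/ 760665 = -0.60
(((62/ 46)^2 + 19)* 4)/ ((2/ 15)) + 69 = 693.50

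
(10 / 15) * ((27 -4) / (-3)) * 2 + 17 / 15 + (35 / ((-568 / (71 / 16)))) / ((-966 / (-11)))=-2409017 / 264960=-9.09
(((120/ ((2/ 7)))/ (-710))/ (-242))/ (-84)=-1/ 34364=-0.00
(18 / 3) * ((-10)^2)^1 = 600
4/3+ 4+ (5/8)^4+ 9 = 178003/12288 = 14.49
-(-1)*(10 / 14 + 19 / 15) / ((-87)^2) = 208 / 794745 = 0.00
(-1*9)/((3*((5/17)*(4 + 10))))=-51/70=-0.73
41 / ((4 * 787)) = 41 / 3148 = 0.01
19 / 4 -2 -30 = -109 / 4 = -27.25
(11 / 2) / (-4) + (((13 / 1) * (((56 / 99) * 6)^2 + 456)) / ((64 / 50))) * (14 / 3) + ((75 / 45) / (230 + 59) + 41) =167668809131 / 7553304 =22198.08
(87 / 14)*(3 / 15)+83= 5897 / 70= 84.24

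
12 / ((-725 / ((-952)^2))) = -10875648 / 725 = -15000.89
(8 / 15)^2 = 64 / 225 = 0.28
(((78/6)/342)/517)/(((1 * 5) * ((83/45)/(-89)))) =-0.00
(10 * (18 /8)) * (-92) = -2070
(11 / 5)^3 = 10.65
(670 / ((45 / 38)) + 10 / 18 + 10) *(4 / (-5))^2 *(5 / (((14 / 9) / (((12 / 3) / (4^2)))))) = 1482 / 5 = 296.40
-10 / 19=-0.53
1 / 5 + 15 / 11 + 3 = 251 / 55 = 4.56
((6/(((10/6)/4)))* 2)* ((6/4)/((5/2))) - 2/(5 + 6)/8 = 18983/1100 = 17.26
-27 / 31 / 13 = -27 / 403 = -0.07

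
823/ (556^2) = 823/ 309136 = 0.00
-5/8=-0.62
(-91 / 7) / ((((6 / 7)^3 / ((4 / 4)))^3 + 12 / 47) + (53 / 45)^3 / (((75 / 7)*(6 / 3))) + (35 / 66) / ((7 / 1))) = -19.79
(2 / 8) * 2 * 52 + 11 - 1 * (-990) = 1027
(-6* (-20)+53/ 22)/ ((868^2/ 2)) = 2693/ 8287664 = 0.00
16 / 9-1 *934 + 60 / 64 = -134105 / 144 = -931.28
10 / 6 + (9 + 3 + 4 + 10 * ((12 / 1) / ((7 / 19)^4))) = 47042813 / 7203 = 6531.00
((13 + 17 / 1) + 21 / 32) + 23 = 1717 / 32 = 53.66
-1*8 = -8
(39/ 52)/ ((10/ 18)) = 27/ 20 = 1.35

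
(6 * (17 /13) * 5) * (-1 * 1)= -510 /13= -39.23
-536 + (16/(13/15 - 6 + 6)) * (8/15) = -6840/13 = -526.15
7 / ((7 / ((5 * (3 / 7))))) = 15 / 7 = 2.14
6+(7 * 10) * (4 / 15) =74 / 3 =24.67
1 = 1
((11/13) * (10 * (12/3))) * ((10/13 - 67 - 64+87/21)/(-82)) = 2524280/48503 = 52.04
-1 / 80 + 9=719 / 80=8.99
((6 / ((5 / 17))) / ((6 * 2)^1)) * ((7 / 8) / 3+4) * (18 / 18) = 1751 / 240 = 7.30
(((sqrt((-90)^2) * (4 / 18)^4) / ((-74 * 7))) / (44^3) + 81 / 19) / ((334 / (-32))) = -325694443156 / 797398510293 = -0.41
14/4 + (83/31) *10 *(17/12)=41.43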